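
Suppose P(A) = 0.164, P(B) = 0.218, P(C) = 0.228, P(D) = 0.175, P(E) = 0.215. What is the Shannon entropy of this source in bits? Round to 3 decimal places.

H = −Σ pᵢ log₂ pᵢ.
−0.164·log₂(0.164) = 0.4278
−0.218·log₂(0.218) = 0.4791
−0.228·log₂(0.228) = 0.4863
−0.175·log₂(0.175) = 0.4401
−0.215·log₂(0.215) = 0.4768
Sum ≈ 2.3100 → 2.310 bits.

2.310 bits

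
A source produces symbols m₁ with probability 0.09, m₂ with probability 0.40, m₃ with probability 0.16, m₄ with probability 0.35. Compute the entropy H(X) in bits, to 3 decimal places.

H = −Σ pᵢ log₂ pᵢ.
−0.09·log₂(0.09) = 0.3127
−0.40·log₂(0.40) = 0.5288
−0.16·log₂(0.16) = 0.4230
−0.35·log₂(0.35) = 0.5301
Sum ≈ 1.7945 → 1.795 bits.

1.795 bits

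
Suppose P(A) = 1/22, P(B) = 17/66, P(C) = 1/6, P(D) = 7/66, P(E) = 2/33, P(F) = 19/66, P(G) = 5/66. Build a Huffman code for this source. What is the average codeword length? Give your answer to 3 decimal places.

Repeatedly combine the two least-probable nodes; the expected code length is the sum of the merged weights.
merge 1/22 + 2/33 → 7/66
merge 5/66 + 7/66 → 2/11
merge 7/66 + 1/6 → 3/11
merge 2/11 + 17/66 → 29/66
merge 3/11 + 19/66 → 37/66
merge 29/66 + 37/66 → 1
L = 7/66 + 2/11 + 3/11 + 29/66 + 37/66 + 1 = 169/66 ≈ 2.561 bits/symbol.

2.561 bits/symbol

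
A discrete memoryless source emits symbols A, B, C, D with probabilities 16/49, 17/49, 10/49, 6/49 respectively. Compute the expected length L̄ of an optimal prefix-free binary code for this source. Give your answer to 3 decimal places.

Repeatedly combine the two least-probable nodes; the expected code length is the sum of the merged weights.
merge 6/49 + 10/49 → 16/49
merge 16/49 + 16/49 → 32/49
merge 17/49 + 32/49 → 1
L = 16/49 + 32/49 + 1 = 97/49 ≈ 1.980 bits/symbol.

1.980 bits/symbol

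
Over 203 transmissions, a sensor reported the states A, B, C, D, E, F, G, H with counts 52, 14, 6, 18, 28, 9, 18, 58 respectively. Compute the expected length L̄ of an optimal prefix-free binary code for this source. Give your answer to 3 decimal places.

Probabilities are the counts divided by 203.
Repeatedly combine the two least-probable nodes; the expected code length is the sum of the merged weights.
merge 6/203 + 9/203 → 15/203
merge 2/29 + 15/203 → 1/7
merge 18/203 + 18/203 → 36/203
merge 4/29 + 1/7 → 57/203
merge 36/203 + 52/203 → 88/203
merge 57/203 + 2/7 → 115/203
merge 88/203 + 115/203 → 1
L = 15/203 + 1/7 + 36/203 + 57/203 + 88/203 + 115/203 + 1 = 543/203 ≈ 2.675 bits/symbol.

2.675 bits/symbol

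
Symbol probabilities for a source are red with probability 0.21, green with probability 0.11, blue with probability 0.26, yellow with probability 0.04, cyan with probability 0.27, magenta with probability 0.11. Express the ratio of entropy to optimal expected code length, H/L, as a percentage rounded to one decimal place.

Entropy H = −Σ p log₂ p ≈ 2.3745 bits.
Huffman merges: 1/25+11/100→3/20; 11/100+3/20→13/50; 21/100+13/50→47/100; 13/50+27/100→53/100; 47/100+53/100→1. L = 241/100 ≈ 2.4100.
Efficiency = H/L = 2.3745/2.4100 = 98.5%.

98.5%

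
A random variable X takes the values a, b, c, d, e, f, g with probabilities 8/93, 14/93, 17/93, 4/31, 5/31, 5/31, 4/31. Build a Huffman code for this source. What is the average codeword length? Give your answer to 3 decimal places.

2.817 bits/symbol

Repeatedly combine the two least-probable nodes; the expected code length is the sum of the merged weights.
merge 8/93 + 4/31 → 20/93
merge 4/31 + 14/93 → 26/93
merge 5/31 + 5/31 → 10/31
merge 17/93 + 20/93 → 37/93
merge 26/93 + 10/31 → 56/93
merge 37/93 + 56/93 → 1
L = 20/93 + 26/93 + 10/31 + 37/93 + 56/93 + 1 = 262/93 ≈ 2.817 bits/symbol.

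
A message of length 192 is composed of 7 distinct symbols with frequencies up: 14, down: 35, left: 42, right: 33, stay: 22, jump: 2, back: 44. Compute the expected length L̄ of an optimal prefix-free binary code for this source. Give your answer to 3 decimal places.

Probabilities are the counts divided by 192.
Repeatedly combine the two least-probable nodes; the expected code length is the sum of the merged weights.
merge 1/96 + 7/96 → 1/12
merge 1/12 + 11/96 → 19/96
merge 11/64 + 35/192 → 17/48
merge 19/96 + 7/32 → 5/12
merge 11/48 + 17/48 → 7/12
merge 5/12 + 7/12 → 1
L = 1/12 + 19/96 + 17/48 + 5/12 + 7/12 + 1 = 253/96 ≈ 2.635 bits/symbol.

2.635 bits/symbol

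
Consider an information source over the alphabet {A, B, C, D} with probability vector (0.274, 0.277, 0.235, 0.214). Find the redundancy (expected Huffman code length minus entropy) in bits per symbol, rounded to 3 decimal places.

Entropy H = −Σ p log₂ p ≈ 1.9918 bits.
Huffman merges: 107/500+47/200→449/1000; 137/500+277/1000→551/1000; 449/1000+551/1000→1. L = 2 ≈ 2.0000.
L − H = 2.0000 − 1.9918 = 0.008 bits.

0.008 bits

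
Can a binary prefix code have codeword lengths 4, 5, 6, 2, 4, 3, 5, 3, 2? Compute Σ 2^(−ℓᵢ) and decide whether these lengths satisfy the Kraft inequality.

With common denominator 2^6 = 64: Σ 2^(−ℓᵢ) = 4/64 + 2/64 + 1/64 + 16/64 + 4/64 + 8/64 + 2/64 + 8/64 + 16/64 = 61/64 = 0.953125.
Kraft's inequality requires Σ ≤ 1; here Σ = 0.953125 ≤ 1, so such a prefix code exists.

0.953125; yes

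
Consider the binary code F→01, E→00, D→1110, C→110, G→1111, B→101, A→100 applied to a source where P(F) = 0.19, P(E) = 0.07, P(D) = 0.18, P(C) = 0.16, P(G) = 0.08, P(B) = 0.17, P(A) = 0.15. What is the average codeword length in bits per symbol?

L̄ = Σ pᵢ·ℓᵢ = 0.19·2 + 0.07·2 + 0.18·4 + 0.16·3 + 0.08·4 + 0.17·3 + 0.15·3 = 3 bits/symbol.

3 bits/symbol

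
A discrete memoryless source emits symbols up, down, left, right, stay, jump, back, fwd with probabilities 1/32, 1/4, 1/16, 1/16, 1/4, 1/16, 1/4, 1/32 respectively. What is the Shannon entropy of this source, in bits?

Each probability is a power of 1/2, so log₂(1/p) is an integer.
H = Σ p·log₂(1/p) = 1/32·5 + 1/4·2 + 1/16·4 + 1/16·4 + 1/4·2 + 1/16·4 + 1/4·2 + 1/32·5 = 2.5625 bits.

2.5625 bits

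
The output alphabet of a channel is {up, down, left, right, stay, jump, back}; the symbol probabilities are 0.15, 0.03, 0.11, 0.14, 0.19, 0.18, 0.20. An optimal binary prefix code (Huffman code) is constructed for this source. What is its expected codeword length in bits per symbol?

2.75 bits/symbol

Repeatedly combine the two least-probable nodes; the expected code length is the sum of the merged weights.
merge 3/100 + 11/100 → 7/50
merge 7/50 + 7/50 → 7/25
merge 3/20 + 9/50 → 33/100
merge 19/100 + 1/5 → 39/100
merge 7/25 + 33/100 → 61/100
merge 39/100 + 61/100 → 1
L = 7/50 + 7/25 + 33/100 + 39/100 + 61/100 + 1 = 11/4 = 2.75 bits/symbol.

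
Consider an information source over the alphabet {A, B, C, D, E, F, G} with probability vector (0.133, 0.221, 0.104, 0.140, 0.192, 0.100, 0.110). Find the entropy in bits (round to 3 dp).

2.745 bits

H = −Σ pᵢ log₂ pᵢ.
−0.133·log₂(0.133) = 0.3871
−0.221·log₂(0.221) = 0.4813
−0.104·log₂(0.104) = 0.3396
−0.140·log₂(0.140) = 0.3971
−0.192·log₂(0.192) = 0.4571
−0.100·log₂(0.100) = 0.3322
−0.110·log₂(0.110) = 0.3503
Sum ≈ 2.7447 → 2.745 bits.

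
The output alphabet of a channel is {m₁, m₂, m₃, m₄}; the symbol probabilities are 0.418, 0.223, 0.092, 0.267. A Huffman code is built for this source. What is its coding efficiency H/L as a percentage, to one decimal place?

Entropy H = −Σ p log₂ p ≈ 1.8341 bits.
Huffman merges: 23/250+223/1000→63/200; 267/1000+63/200→291/500; 209/500+291/500→1. L = 1897/1000 ≈ 1.8970.
Efficiency = H/L = 1.8341/1.8970 = 96.7%.

96.7%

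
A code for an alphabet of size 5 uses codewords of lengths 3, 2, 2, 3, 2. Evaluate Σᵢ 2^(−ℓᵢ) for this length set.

With common denominator 2^3 = 8: Σ 2^(−ℓᵢ) = 1/8 + 2/8 + 2/8 + 1/8 + 2/8 = 8/8 = 1.

1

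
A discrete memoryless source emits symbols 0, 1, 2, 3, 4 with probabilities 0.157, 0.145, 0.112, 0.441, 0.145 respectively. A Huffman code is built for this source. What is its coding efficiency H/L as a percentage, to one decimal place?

99.2%

Entropy H = −Σ p log₂ p ≈ 2.1019 bits.
Huffman merges: 14/125+29/200→257/1000; 29/200+157/1000→151/500; 257/1000+151/500→559/1000; 441/1000+559/1000→1. L = 1059/500 ≈ 2.1180.
Efficiency = H/L = 2.1019/2.1180 = 99.2%.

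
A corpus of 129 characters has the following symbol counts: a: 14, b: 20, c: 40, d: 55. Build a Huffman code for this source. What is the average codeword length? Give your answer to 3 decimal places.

1.837 bits/symbol

Probabilities are the counts divided by 129.
Repeatedly combine the two least-probable nodes; the expected code length is the sum of the merged weights.
merge 14/129 + 20/129 → 34/129
merge 34/129 + 40/129 → 74/129
merge 55/129 + 74/129 → 1
L = 34/129 + 74/129 + 1 = 79/43 ≈ 1.837 bits/symbol.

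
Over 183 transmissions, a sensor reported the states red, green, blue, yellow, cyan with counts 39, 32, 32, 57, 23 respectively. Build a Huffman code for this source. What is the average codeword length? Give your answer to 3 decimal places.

Probabilities are the counts divided by 183.
Repeatedly combine the two least-probable nodes; the expected code length is the sum of the merged weights.
merge 23/183 + 32/183 → 55/183
merge 32/183 + 13/61 → 71/183
merge 55/183 + 19/61 → 112/183
merge 71/183 + 112/183 → 1
L = 55/183 + 71/183 + 112/183 + 1 = 421/183 ≈ 2.301 bits/symbol.

2.301 bits/symbol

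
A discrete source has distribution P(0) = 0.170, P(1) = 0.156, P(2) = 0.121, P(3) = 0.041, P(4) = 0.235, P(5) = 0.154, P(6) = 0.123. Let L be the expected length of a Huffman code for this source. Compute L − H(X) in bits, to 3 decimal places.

Entropy H = −Σ p log₂ p ≈ 2.6888 bits.
Huffman merges: 41/1000+121/1000→81/500; 123/1000+77/500→277/1000; 39/250+81/500→159/500; 17/100+47/200→81/200; 277/1000+159/500→119/200; 81/200+119/200→1. L = 2757/1000 ≈ 2.7570.
L − H = 2.7570 − 2.6888 = 0.068 bits.

0.068 bits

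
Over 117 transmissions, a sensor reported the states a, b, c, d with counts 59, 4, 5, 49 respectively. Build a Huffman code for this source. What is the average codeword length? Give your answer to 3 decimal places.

Probabilities are the counts divided by 117.
Repeatedly combine the two least-probable nodes; the expected code length is the sum of the merged weights.
merge 4/117 + 5/117 → 1/13
merge 1/13 + 49/117 → 58/117
merge 58/117 + 59/117 → 1
L = 1/13 + 58/117 + 1 = 184/117 ≈ 1.573 bits/symbol.

1.573 bits/symbol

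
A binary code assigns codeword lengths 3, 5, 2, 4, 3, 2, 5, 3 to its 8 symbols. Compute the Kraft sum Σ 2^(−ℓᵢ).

With common denominator 2^5 = 32: Σ 2^(−ℓᵢ) = 4/32 + 1/32 + 8/32 + 2/32 + 4/32 + 8/32 + 1/32 + 4/32 = 32/32 = 1.

1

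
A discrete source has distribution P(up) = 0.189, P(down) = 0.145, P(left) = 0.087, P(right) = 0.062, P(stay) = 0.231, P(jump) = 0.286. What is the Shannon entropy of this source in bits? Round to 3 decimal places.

2.418 bits

H = −Σ pᵢ log₂ pᵢ.
−0.189·log₂(0.189) = 0.4543
−0.145·log₂(0.145) = 0.4040
−0.087·log₂(0.087) = 0.3065
−0.062·log₂(0.062) = 0.2487
−0.231·log₂(0.231) = 0.4883
−0.286·log₂(0.286) = 0.5165
Sum ≈ 2.4183 → 2.418 bits.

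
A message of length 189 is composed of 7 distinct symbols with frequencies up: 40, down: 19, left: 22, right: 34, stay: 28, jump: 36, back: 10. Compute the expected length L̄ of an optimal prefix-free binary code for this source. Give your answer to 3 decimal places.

2.751 bits/symbol

Probabilities are the counts divided by 189.
Repeatedly combine the two least-probable nodes; the expected code length is the sum of the merged weights.
merge 10/189 + 19/189 → 29/189
merge 22/189 + 4/27 → 50/189
merge 29/189 + 34/189 → 1/3
merge 4/21 + 40/189 → 76/189
merge 50/189 + 1/3 → 113/189
merge 76/189 + 113/189 → 1
L = 29/189 + 50/189 + 1/3 + 76/189 + 113/189 + 1 = 520/189 ≈ 2.751 bits/symbol.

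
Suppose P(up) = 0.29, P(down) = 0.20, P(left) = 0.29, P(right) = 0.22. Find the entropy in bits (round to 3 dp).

1.981 bits

H = −Σ pᵢ log₂ pᵢ.
−0.29·log₂(0.29) = 0.5179
−0.20·log₂(0.20) = 0.4644
−0.29·log₂(0.29) = 0.5179
−0.22·log₂(0.22) = 0.4806
Sum ≈ 1.9808 → 1.981 bits.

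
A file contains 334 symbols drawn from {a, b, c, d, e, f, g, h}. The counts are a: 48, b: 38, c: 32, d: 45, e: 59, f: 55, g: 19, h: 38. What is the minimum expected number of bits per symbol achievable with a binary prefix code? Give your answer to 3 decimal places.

Probabilities are the counts divided by 334.
Repeatedly combine the two least-probable nodes; the expected code length is the sum of the merged weights.
merge 19/334 + 16/167 → 51/334
merge 19/167 + 19/167 → 38/167
merge 45/334 + 24/167 → 93/334
merge 51/334 + 55/334 → 53/167
merge 59/334 + 38/167 → 135/334
merge 93/334 + 53/167 → 199/334
merge 135/334 + 199/334 → 1
L = 51/334 + 38/167 + 93/334 + 53/167 + 135/334 + 199/334 + 1 = 497/167 ≈ 2.976 bits/symbol.

2.976 bits/symbol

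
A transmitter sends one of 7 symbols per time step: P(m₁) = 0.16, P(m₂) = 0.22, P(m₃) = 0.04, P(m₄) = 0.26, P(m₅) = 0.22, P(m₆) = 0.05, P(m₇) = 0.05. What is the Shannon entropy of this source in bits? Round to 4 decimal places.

2.5074 bits

H = −Σ pᵢ log₂ pᵢ.
−0.16·log₂(0.16) = 0.4230
−0.22·log₂(0.22) = 0.4806
−0.04·log₂(0.04) = 0.1858
−0.26·log₂(0.26) = 0.5053
−0.22·log₂(0.22) = 0.4806
−0.05·log₂(0.05) = 0.2161
−0.05·log₂(0.05) = 0.2161
Sum ≈ 2.5074 → 2.5074 bits.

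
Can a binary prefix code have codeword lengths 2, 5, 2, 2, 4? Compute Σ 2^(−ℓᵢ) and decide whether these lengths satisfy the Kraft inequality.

With common denominator 2^5 = 32: Σ 2^(−ℓᵢ) = 8/32 + 1/32 + 8/32 + 8/32 + 2/32 = 27/32 = 0.84375.
Kraft's inequality requires Σ ≤ 1; here Σ = 0.84375 ≤ 1, so such a prefix code exists.

0.84375; yes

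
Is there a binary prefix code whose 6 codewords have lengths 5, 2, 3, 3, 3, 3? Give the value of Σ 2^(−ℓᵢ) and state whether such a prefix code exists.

0.78125; yes

With common denominator 2^5 = 32: Σ 2^(−ℓᵢ) = 1/32 + 8/32 + 4/32 + 4/32 + 4/32 + 4/32 = 25/32 = 0.78125.
Kraft's inequality requires Σ ≤ 1; here Σ = 0.78125 ≤ 1, so such a prefix code exists.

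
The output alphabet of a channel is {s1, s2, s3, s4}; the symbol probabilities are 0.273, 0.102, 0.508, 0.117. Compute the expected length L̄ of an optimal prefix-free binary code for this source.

Repeatedly combine the two least-probable nodes; the expected code length is the sum of the merged weights.
merge 51/500 + 117/1000 → 219/1000
merge 219/1000 + 273/1000 → 123/250
merge 123/250 + 127/250 → 1
L = 219/1000 + 123/250 + 1 = 1711/1000 = 1.711 bits/symbol.

1.711 bits/symbol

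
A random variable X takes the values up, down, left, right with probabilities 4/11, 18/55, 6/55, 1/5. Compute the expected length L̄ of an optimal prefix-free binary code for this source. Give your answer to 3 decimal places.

1.945 bits/symbol

Repeatedly combine the two least-probable nodes; the expected code length is the sum of the merged weights.
merge 6/55 + 1/5 → 17/55
merge 17/55 + 18/55 → 7/11
merge 4/11 + 7/11 → 1
L = 17/55 + 7/11 + 1 = 107/55 ≈ 1.945 bits/symbol.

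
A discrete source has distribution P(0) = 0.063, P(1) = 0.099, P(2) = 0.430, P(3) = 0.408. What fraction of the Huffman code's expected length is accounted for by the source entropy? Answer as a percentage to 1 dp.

94.3%

Entropy H = −Σ p log₂ p ≈ 1.6328 bits.
Huffman merges: 63/1000+99/1000→81/500; 81/500+51/125→57/100; 43/100+57/100→1. L = 433/250 ≈ 1.7320.
Efficiency = H/L = 1.6328/1.7320 = 94.3%.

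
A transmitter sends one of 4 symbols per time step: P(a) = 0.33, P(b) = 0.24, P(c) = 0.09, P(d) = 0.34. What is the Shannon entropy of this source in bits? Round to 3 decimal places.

1.864 bits

H = −Σ pᵢ log₂ pᵢ.
−0.33·log₂(0.33) = 0.5278
−0.24·log₂(0.24) = 0.4941
−0.09·log₂(0.09) = 0.3127
−0.34·log₂(0.34) = 0.5292
Sum ≈ 1.8638 → 1.864 bits.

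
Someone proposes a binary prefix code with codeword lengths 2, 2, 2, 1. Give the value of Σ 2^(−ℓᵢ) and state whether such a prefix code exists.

With common denominator 2^2 = 4: Σ 2^(−ℓᵢ) = 1/4 + 1/4 + 1/4 + 2/4 = 5/4 = 1.25.
Kraft's inequality requires Σ ≤ 1; here Σ = 1.25 > 1, so no such prefix code exists.

1.25; no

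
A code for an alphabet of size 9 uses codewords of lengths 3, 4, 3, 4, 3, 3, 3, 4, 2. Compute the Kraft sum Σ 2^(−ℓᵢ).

With common denominator 2^4 = 16: Σ 2^(−ℓᵢ) = 2/16 + 1/16 + 2/16 + 1/16 + 2/16 + 2/16 + 2/16 + 1/16 + 4/16 = 17/16 = 1.0625.

1.0625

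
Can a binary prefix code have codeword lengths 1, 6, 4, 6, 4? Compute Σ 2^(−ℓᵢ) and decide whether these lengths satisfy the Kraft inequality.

With common denominator 2^6 = 64: Σ 2^(−ℓᵢ) = 32/64 + 1/64 + 4/64 + 1/64 + 4/64 = 42/64 = 0.65625.
Kraft's inequality requires Σ ≤ 1; here Σ = 0.65625 ≤ 1, so such a prefix code exists.

0.65625; yes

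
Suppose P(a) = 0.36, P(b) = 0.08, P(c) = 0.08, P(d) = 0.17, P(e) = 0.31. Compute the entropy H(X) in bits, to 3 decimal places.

2.072 bits

H = −Σ pᵢ log₂ pᵢ.
−0.36·log₂(0.36) = 0.5306
−0.08·log₂(0.08) = 0.2915
−0.08·log₂(0.08) = 0.2915
−0.17·log₂(0.17) = 0.4346
−0.31·log₂(0.31) = 0.5238
Sum ≈ 2.0720 → 2.072 bits.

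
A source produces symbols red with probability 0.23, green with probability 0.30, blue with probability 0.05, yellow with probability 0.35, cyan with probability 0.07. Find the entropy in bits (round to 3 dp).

H = −Σ pᵢ log₂ pᵢ.
−0.23·log₂(0.23) = 0.4877
−0.30·log₂(0.30) = 0.5211
−0.05·log₂(0.05) = 0.2161
−0.35·log₂(0.35) = 0.5301
−0.07·log₂(0.07) = 0.2686
Sum ≈ 2.0235 → 2.024 bits.

2.024 bits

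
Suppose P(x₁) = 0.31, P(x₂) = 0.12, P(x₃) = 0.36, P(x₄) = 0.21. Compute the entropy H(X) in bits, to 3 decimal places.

1.894 bits

H = −Σ pᵢ log₂ pᵢ.
−0.31·log₂(0.31) = 0.5238
−0.12·log₂(0.12) = 0.3671
−0.36·log₂(0.36) = 0.5306
−0.21·log₂(0.21) = 0.4728
Sum ≈ 1.8943 → 1.894 bits.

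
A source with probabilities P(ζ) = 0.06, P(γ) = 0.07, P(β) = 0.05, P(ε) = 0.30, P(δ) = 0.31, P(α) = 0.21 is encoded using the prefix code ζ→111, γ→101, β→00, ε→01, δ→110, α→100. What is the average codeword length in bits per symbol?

L̄ = Σ pᵢ·ℓᵢ = 0.06·3 + 0.07·3 + 0.05·2 + 0.30·2 + 0.31·3 + 0.21·3 = 2.65 bits/symbol.

2.65 bits/symbol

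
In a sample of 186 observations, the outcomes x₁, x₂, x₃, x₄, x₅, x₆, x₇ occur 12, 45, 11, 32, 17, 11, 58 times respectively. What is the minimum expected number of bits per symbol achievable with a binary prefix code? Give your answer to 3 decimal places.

2.548 bits/symbol

Probabilities are the counts divided by 186.
Repeatedly combine the two least-probable nodes; the expected code length is the sum of the merged weights.
merge 11/186 + 11/186 → 11/93
merge 2/31 + 17/186 → 29/186
merge 11/93 + 29/186 → 17/62
merge 16/93 + 15/62 → 77/186
merge 17/62 + 29/93 → 109/186
merge 77/186 + 109/186 → 1
L = 11/93 + 29/186 + 17/62 + 77/186 + 109/186 + 1 = 79/31 ≈ 2.548 bits/symbol.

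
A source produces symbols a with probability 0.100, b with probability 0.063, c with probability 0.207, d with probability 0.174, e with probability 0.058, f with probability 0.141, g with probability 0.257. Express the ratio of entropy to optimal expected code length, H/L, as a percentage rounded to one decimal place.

99.1%

Entropy H = −Σ p log₂ p ≈ 2.6333 bits.
Huffman merges: 29/500+63/1000→121/1000; 1/10+121/1000→221/1000; 141/1000+87/500→63/200; 207/1000+221/1000→107/250; 257/1000+63/200→143/250; 107/250+143/250→1. L = 2657/1000 ≈ 2.6570.
Efficiency = H/L = 2.6333/2.6570 = 99.1%.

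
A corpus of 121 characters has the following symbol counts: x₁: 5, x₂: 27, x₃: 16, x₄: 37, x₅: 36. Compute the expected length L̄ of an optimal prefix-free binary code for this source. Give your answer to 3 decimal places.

2.174 bits/symbol

Probabilities are the counts divided by 121.
Repeatedly combine the two least-probable nodes; the expected code length is the sum of the merged weights.
merge 5/121 + 16/121 → 21/121
merge 21/121 + 27/121 → 48/121
merge 36/121 + 37/121 → 73/121
merge 48/121 + 73/121 → 1
L = 21/121 + 48/121 + 73/121 + 1 = 263/121 ≈ 2.174 bits/symbol.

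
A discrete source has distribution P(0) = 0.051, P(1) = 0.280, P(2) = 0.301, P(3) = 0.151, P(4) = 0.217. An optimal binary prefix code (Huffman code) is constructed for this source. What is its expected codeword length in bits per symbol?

Repeatedly combine the two least-probable nodes; the expected code length is the sum of the merged weights.
merge 51/1000 + 151/1000 → 101/500
merge 101/500 + 217/1000 → 419/1000
merge 7/25 + 301/1000 → 581/1000
merge 419/1000 + 581/1000 → 1
L = 101/500 + 419/1000 + 581/1000 + 1 = 1101/500 = 2.202 bits/symbol.

2.202 bits/symbol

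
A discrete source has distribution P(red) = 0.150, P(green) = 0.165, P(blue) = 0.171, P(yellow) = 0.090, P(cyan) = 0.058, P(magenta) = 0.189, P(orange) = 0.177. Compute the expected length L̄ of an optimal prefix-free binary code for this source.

Repeatedly combine the two least-probable nodes; the expected code length is the sum of the merged weights.
merge 29/500 + 9/100 → 37/250
merge 37/250 + 3/20 → 149/500
merge 33/200 + 171/1000 → 42/125
merge 177/1000 + 189/1000 → 183/500
merge 149/500 + 42/125 → 317/500
merge 183/500 + 317/500 → 1
L = 37/250 + 149/500 + 42/125 + 183/500 + 317/500 + 1 = 1391/500 = 2.782 bits/symbol.

2.782 bits/symbol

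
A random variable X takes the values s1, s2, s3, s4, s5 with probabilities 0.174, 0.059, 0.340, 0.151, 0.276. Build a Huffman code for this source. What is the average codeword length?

2.21 bits/symbol

Repeatedly combine the two least-probable nodes; the expected code length is the sum of the merged weights.
merge 59/1000 + 151/1000 → 21/100
merge 87/500 + 21/100 → 48/125
merge 69/250 + 17/50 → 77/125
merge 48/125 + 77/125 → 1
L = 21/100 + 48/125 + 77/125 + 1 = 221/100 = 2.21 bits/symbol.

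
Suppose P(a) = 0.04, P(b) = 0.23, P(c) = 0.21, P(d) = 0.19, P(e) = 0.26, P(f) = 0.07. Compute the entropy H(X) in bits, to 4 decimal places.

2.3753 bits

H = −Σ pᵢ log₂ pᵢ.
−0.04·log₂(0.04) = 0.1858
−0.23·log₂(0.23) = 0.4877
−0.21·log₂(0.21) = 0.4728
−0.19·log₂(0.19) = 0.4552
−0.26·log₂(0.26) = 0.5053
−0.07·log₂(0.07) = 0.2686
Sum ≈ 2.3753 → 2.3753 bits.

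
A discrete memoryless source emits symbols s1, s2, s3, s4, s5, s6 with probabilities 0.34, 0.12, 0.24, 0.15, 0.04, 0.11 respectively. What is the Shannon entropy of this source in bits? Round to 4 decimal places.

H = −Σ pᵢ log₂ pᵢ.
−0.34·log₂(0.34) = 0.5292
−0.12·log₂(0.12) = 0.3671
−0.24·log₂(0.24) = 0.4941
−0.15·log₂(0.15) = 0.4105
−0.04·log₂(0.04) = 0.1858
−0.11·log₂(0.11) = 0.3503
Sum ≈ 2.3370 → 2.3370 bits.

2.3370 bits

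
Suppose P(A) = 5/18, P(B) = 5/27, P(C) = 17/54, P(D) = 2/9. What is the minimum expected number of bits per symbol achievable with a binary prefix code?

2 bits/symbol

Repeatedly combine the two least-probable nodes; the expected code length is the sum of the merged weights.
merge 5/27 + 2/9 → 11/27
merge 5/18 + 17/54 → 16/27
merge 11/27 + 16/27 → 1
L = 11/27 + 16/27 + 1 = 2 bits/symbol.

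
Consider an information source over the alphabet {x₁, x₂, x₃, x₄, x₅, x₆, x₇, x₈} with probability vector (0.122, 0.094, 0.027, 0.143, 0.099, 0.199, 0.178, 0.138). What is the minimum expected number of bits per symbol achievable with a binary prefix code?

Repeatedly combine the two least-probable nodes; the expected code length is the sum of the merged weights.
merge 27/1000 + 47/500 → 121/1000
merge 99/1000 + 121/1000 → 11/50
merge 61/500 + 69/500 → 13/50
merge 143/1000 + 89/500 → 321/1000
merge 199/1000 + 11/50 → 419/1000
merge 13/50 + 321/1000 → 581/1000
merge 419/1000 + 581/1000 → 1
L = 121/1000 + 11/50 + 13/50 + 321/1000 + 419/1000 + 581/1000 + 1 = 1461/500 = 2.922 bits/symbol.

2.922 bits/symbol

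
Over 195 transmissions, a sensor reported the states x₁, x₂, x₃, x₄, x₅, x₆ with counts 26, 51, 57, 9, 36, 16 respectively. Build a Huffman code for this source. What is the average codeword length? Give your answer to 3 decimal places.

2.390 bits/symbol

Probabilities are the counts divided by 195.
Repeatedly combine the two least-probable nodes; the expected code length is the sum of the merged weights.
merge 3/65 + 16/195 → 5/39
merge 5/39 + 2/15 → 17/65
merge 12/65 + 17/65 → 29/65
merge 17/65 + 19/65 → 36/65
merge 29/65 + 36/65 → 1
L = 5/39 + 17/65 + 29/65 + 36/65 + 1 = 466/195 ≈ 2.390 bits/symbol.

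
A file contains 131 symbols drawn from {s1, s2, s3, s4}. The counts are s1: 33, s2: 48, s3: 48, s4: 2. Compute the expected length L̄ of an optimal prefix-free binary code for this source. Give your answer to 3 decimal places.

Probabilities are the counts divided by 131.
Repeatedly combine the two least-probable nodes; the expected code length is the sum of the merged weights.
merge 2/131 + 33/131 → 35/131
merge 35/131 + 48/131 → 83/131
merge 48/131 + 83/131 → 1
L = 35/131 + 83/131 + 1 = 249/131 ≈ 1.901 bits/symbol.

1.901 bits/symbol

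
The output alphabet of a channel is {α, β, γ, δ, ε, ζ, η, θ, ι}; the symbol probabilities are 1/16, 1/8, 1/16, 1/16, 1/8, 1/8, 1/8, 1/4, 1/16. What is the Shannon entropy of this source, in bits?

3 bits

Each probability is a power of 1/2, so log₂(1/p) is an integer.
H = Σ p·log₂(1/p) = 1/16·4 + 1/8·3 + 1/16·4 + 1/16·4 + 1/8·3 + 1/8·3 + 1/8·3 + 1/4·2 + 1/16·4 = 3 bits.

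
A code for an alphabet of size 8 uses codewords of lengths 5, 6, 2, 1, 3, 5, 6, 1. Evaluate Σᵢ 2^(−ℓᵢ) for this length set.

With common denominator 2^6 = 64: Σ 2^(−ℓᵢ) = 2/64 + 1/64 + 16/64 + 32/64 + 8/64 + 2/64 + 1/64 + 32/64 = 94/64 = 1.46875.

1.46875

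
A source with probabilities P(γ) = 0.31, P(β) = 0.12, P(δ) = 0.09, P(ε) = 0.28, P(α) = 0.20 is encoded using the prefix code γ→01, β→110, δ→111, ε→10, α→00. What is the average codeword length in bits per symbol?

2.21 bits/symbol

L̄ = Σ pᵢ·ℓᵢ = 0.31·2 + 0.12·3 + 0.09·3 + 0.28·2 + 0.20·2 = 2.21 bits/symbol.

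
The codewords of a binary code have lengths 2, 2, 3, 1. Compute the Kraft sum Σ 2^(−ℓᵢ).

1.125

With common denominator 2^3 = 8: Σ 2^(−ℓᵢ) = 2/8 + 2/8 + 1/8 + 4/8 = 9/8 = 1.125.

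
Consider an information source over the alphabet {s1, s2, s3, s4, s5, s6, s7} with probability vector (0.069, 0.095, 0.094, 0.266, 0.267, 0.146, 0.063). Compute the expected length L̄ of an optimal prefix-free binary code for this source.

Repeatedly combine the two least-probable nodes; the expected code length is the sum of the merged weights.
merge 63/1000 + 69/1000 → 33/250
merge 47/500 + 19/200 → 189/1000
merge 33/250 + 73/500 → 139/500
merge 189/1000 + 133/500 → 91/200
merge 267/1000 + 139/500 → 109/200
merge 91/200 + 109/200 → 1
L = 33/250 + 189/1000 + 139/500 + 91/200 + 109/200 + 1 = 2599/1000 = 2.599 bits/symbol.

2.599 bits/symbol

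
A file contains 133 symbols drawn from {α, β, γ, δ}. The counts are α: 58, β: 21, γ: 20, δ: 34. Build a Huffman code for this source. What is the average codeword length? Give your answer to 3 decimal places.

Probabilities are the counts divided by 133.
Repeatedly combine the two least-probable nodes; the expected code length is the sum of the merged weights.
merge 20/133 + 3/19 → 41/133
merge 34/133 + 41/133 → 75/133
merge 58/133 + 75/133 → 1
L = 41/133 + 75/133 + 1 = 249/133 ≈ 1.872 bits/symbol.

1.872 bits/symbol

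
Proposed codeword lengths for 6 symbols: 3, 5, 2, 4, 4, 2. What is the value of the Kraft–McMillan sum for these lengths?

0.78125

With common denominator 2^5 = 32: Σ 2^(−ℓᵢ) = 4/32 + 1/32 + 8/32 + 2/32 + 2/32 + 8/32 = 25/32 = 0.78125.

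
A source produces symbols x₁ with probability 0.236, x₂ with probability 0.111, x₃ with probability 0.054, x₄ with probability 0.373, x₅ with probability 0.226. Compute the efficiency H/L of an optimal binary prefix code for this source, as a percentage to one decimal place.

96.4%

Entropy H = −Σ p log₂ p ≈ 2.0866 bits.
Huffman merges: 27/500+111/1000→33/200; 33/200+113/500→391/1000; 59/250+373/1000→609/1000; 391/1000+609/1000→1. L = 433/200 ≈ 2.1650.
Efficiency = H/L = 2.0866/2.1650 = 96.4%.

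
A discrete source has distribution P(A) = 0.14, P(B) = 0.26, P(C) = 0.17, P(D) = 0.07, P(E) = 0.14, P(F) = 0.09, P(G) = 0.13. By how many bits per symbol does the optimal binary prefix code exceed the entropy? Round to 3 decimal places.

0.032 bits

Entropy H = −Σ p log₂ p ≈ 2.6979 bits.
Huffman merges: 7/100+9/100→4/25; 13/100+7/50→27/100; 7/50+4/25→3/10; 17/100+13/50→43/100; 27/100+3/10→57/100; 43/100+57/100→1. L = 273/100 ≈ 2.7300.
L − H = 2.7300 − 2.6979 = 0.032 bits.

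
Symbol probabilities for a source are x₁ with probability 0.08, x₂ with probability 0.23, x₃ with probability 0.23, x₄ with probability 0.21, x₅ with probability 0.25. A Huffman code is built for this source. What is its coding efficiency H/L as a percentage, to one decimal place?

Entropy H = −Σ p log₂ p ≈ 2.2397 bits.
Huffman merges: 2/25+21/100→29/100; 23/100+23/100→23/50; 1/4+29/100→27/50; 23/50+27/50→1. L = 229/100 ≈ 2.2900.
Efficiency = H/L = 2.2397/2.2900 = 97.8%.

97.8%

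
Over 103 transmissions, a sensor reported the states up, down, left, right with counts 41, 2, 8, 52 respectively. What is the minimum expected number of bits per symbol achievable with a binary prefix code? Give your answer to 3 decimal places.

1.592 bits/symbol

Probabilities are the counts divided by 103.
Repeatedly combine the two least-probable nodes; the expected code length is the sum of the merged weights.
merge 2/103 + 8/103 → 10/103
merge 10/103 + 41/103 → 51/103
merge 51/103 + 52/103 → 1
L = 10/103 + 51/103 + 1 = 164/103 ≈ 1.592 bits/symbol.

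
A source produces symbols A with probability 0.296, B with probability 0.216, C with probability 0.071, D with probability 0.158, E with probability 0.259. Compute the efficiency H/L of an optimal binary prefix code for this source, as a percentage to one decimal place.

Entropy H = −Σ p log₂ p ≈ 2.1937 bits.
Huffman merges: 71/1000+79/500→229/1000; 27/125+229/1000→89/200; 259/1000+37/125→111/200; 89/200+111/200→1. L = 2229/1000 ≈ 2.2290.
Efficiency = H/L = 2.1937/2.2290 = 98.4%.

98.4%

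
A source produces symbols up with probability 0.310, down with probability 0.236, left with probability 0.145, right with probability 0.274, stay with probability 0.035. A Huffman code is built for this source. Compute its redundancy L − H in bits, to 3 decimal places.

0.080 bits

Entropy H = −Σ p log₂ p ≈ 2.1004 bits.
Huffman merges: 7/200+29/200→9/50; 9/50+59/250→52/125; 137/500+31/100→73/125; 52/125+73/125→1. L = 109/50 ≈ 2.1800.
L − H = 2.1800 − 2.1004 = 0.080 bits.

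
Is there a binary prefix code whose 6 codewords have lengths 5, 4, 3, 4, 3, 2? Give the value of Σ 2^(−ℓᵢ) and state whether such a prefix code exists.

0.65625; yes

With common denominator 2^5 = 32: Σ 2^(−ℓᵢ) = 1/32 + 2/32 + 4/32 + 2/32 + 4/32 + 8/32 = 21/32 = 0.65625.
Kraft's inequality requires Σ ≤ 1; here Σ = 0.65625 ≤ 1, so such a prefix code exists.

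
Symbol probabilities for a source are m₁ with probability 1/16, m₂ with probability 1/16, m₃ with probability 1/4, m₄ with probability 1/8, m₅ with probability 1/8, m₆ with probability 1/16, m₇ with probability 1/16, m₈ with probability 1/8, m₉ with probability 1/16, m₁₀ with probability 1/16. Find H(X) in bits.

3.125 bits

Each probability is a power of 1/2, so log₂(1/p) is an integer.
H = Σ p·log₂(1/p) = 1/16·4 + 1/16·4 + 1/4·2 + 1/8·3 + 1/8·3 + 1/16·4 + 1/16·4 + 1/8·3 + 1/16·4 + 1/16·4 = 3.125 bits.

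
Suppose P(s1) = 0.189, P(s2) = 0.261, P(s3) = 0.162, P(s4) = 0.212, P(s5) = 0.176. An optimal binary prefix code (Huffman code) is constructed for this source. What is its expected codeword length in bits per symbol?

2.338 bits/symbol

Repeatedly combine the two least-probable nodes; the expected code length is the sum of the merged weights.
merge 81/500 + 22/125 → 169/500
merge 189/1000 + 53/250 → 401/1000
merge 261/1000 + 169/500 → 599/1000
merge 401/1000 + 599/1000 → 1
L = 169/500 + 401/1000 + 599/1000 + 1 = 1169/500 = 2.338 bits/symbol.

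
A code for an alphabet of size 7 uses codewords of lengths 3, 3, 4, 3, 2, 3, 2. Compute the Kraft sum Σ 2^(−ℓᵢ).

1.0625

With common denominator 2^4 = 16: Σ 2^(−ℓᵢ) = 2/16 + 2/16 + 1/16 + 2/16 + 4/16 + 2/16 + 4/16 = 17/16 = 1.0625.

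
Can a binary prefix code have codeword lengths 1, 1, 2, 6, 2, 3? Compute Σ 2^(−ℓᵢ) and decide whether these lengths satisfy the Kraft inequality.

With common denominator 2^6 = 64: Σ 2^(−ℓᵢ) = 32/64 + 32/64 + 16/64 + 1/64 + 16/64 + 8/64 = 105/64 = 1.640625.
Kraft's inequality requires Σ ≤ 1; here Σ = 1.640625 > 1, so no such prefix code exists.

1.640625; no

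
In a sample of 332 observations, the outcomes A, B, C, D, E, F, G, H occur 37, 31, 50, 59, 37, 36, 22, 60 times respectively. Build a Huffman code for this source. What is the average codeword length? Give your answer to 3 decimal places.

Probabilities are the counts divided by 332.
Repeatedly combine the two least-probable nodes; the expected code length is the sum of the merged weights.
merge 11/166 + 31/332 → 53/332
merge 9/83 + 37/332 → 73/332
merge 37/332 + 25/166 → 87/332
merge 53/332 + 59/332 → 28/83
merge 15/83 + 73/332 → 133/332
merge 87/332 + 28/83 → 199/332
merge 133/332 + 199/332 → 1
L = 53/332 + 73/332 + 87/332 + 28/83 + 133/332 + 199/332 + 1 = 989/332 ≈ 2.979 bits/symbol.

2.979 bits/symbol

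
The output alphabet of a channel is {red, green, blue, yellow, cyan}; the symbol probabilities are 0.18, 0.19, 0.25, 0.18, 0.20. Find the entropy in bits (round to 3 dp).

2.310 bits

H = −Σ pᵢ log₂ pᵢ.
−0.18·log₂(0.18) = 0.4453
−0.19·log₂(0.19) = 0.4552
−0.25·log₂(0.25) = 0.5000
−0.18·log₂(0.18) = 0.4453
−0.20·log₂(0.20) = 0.4644
Sum ≈ 2.3102 → 2.310 bits.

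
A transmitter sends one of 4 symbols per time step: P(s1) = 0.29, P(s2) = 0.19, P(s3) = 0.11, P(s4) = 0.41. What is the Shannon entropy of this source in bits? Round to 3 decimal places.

1.851 bits

H = −Σ pᵢ log₂ pᵢ.
−0.29·log₂(0.29) = 0.5179
−0.19·log₂(0.19) = 0.4552
−0.11·log₂(0.11) = 0.3503
−0.41·log₂(0.41) = 0.5274
Sum ≈ 1.8508 → 1.851 bits.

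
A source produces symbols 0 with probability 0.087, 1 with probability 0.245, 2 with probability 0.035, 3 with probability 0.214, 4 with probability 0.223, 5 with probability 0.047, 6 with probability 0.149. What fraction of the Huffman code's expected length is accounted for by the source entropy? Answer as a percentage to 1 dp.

Entropy H = −Σ p log₂ p ≈ 2.5483 bits.
Huffman merges: 7/200+47/1000→41/500; 41/500+87/1000→169/1000; 149/1000+169/1000→159/500; 107/500+223/1000→437/1000; 49/200+159/500→563/1000; 437/1000+563/1000→1. L = 2569/1000 ≈ 2.5690.
Efficiency = H/L = 2.5483/2.5690 = 99.2%.

99.2%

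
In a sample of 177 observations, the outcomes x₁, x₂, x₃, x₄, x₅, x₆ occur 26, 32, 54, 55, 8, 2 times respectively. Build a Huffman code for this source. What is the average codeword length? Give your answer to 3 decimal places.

2.260 bits/symbol

Probabilities are the counts divided by 177.
Repeatedly combine the two least-probable nodes; the expected code length is the sum of the merged weights.
merge 2/177 + 8/177 → 10/177
merge 10/177 + 26/177 → 12/59
merge 32/177 + 12/59 → 68/177
merge 18/59 + 55/177 → 109/177
merge 68/177 + 109/177 → 1
L = 10/177 + 12/59 + 68/177 + 109/177 + 1 = 400/177 ≈ 2.260 bits/symbol.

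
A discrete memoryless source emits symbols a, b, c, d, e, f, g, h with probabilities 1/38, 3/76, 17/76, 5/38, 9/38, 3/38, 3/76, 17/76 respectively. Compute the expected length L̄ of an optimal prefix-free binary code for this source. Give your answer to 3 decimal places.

2.671 bits/symbol

Repeatedly combine the two least-probable nodes; the expected code length is the sum of the merged weights.
merge 1/38 + 3/76 → 5/76
merge 3/76 + 5/76 → 2/19
merge 3/38 + 2/19 → 7/38
merge 5/38 + 7/38 → 6/19
merge 17/76 + 17/76 → 17/38
merge 9/38 + 6/19 → 21/38
merge 17/38 + 21/38 → 1
L = 5/76 + 2/19 + 7/38 + 6/19 + 17/38 + 21/38 + 1 = 203/76 ≈ 2.671 bits/symbol.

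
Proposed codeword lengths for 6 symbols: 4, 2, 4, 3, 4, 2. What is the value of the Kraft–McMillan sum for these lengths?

With common denominator 2^4 = 16: Σ 2^(−ℓᵢ) = 1/16 + 4/16 + 1/16 + 2/16 + 1/16 + 4/16 = 13/16 = 0.8125.

0.8125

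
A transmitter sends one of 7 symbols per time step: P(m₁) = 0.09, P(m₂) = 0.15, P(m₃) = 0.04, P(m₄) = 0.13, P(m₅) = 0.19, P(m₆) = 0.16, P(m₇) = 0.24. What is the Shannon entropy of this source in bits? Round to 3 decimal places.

H = −Σ pᵢ log₂ pᵢ.
−0.09·log₂(0.09) = 0.3127
−0.15·log₂(0.15) = 0.4105
−0.04·log₂(0.04) = 0.1858
−0.13·log₂(0.13) = 0.3826
−0.19·log₂(0.19) = 0.4552
−0.16·log₂(0.16) = 0.4230
−0.24·log₂(0.24) = 0.4941
Sum ≈ 2.6640 → 2.664 bits.

2.664 bits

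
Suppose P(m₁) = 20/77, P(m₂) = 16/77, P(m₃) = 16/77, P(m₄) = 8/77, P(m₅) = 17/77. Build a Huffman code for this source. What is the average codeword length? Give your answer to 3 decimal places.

Repeatedly combine the two least-probable nodes; the expected code length is the sum of the merged weights.
merge 8/77 + 16/77 → 24/77
merge 16/77 + 17/77 → 3/7
merge 20/77 + 24/77 → 4/7
merge 3/7 + 4/7 → 1
L = 24/77 + 3/7 + 4/7 + 1 = 178/77 ≈ 2.312 bits/symbol.

2.312 bits/symbol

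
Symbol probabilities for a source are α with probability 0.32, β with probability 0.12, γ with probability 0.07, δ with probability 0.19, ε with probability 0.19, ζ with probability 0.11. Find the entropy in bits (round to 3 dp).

H = −Σ pᵢ log₂ pᵢ.
−0.32·log₂(0.32) = 0.5260
−0.12·log₂(0.12) = 0.3671
−0.07·log₂(0.07) = 0.2686
−0.19·log₂(0.19) = 0.4552
−0.19·log₂(0.19) = 0.4552
−0.11·log₂(0.11) = 0.3503
Sum ≈ 2.4224 → 2.422 bits.

2.422 bits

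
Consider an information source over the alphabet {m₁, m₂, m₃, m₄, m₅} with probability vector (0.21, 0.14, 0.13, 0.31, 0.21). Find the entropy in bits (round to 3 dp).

2.249 bits

H = −Σ pᵢ log₂ pᵢ.
−0.21·log₂(0.21) = 0.4728
−0.14·log₂(0.14) = 0.3971
−0.13·log₂(0.13) = 0.3826
−0.31·log₂(0.31) = 0.5238
−0.21·log₂(0.21) = 0.4728
Sum ≈ 2.2492 → 2.249 bits.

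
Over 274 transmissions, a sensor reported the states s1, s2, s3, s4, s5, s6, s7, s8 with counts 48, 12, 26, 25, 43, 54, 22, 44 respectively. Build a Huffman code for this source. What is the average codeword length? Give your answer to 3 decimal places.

Probabilities are the counts divided by 274.
Repeatedly combine the two least-probable nodes; the expected code length is the sum of the merged weights.
merge 6/137 + 11/137 → 17/137
merge 25/274 + 13/137 → 51/274
merge 17/137 + 43/274 → 77/274
merge 22/137 + 24/137 → 46/137
merge 51/274 + 27/137 → 105/274
merge 77/274 + 46/137 → 169/274
merge 105/274 + 169/274 → 1
L = 17/137 + 51/274 + 77/274 + 46/137 + 105/274 + 169/274 + 1 = 401/137 ≈ 2.927 bits/symbol.

2.927 bits/symbol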